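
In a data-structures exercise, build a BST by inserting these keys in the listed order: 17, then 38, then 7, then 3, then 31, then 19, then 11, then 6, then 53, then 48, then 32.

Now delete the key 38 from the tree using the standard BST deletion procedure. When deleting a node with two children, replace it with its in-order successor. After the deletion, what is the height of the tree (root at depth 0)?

Insert 17: tree is empty, so 17 becomes the root.
Insert 38: 38 > 17 → go right. Place as right child of 17.
Insert 7: 7 < 17 → go left. Place as left child of 17.
Insert 3: 3 < 17 → go left; 3 < 7 → go left. Place as left child of 7.
Insert 31: 31 > 17 → go right; 31 < 38 → go left. Place as left child of 38.
Insert 19: 19 > 17 → go right; 19 < 38 → go left; 19 < 31 → go left. Place as left child of 31.
Insert 11: 11 < 17 → go left; 11 > 7 → go right. Place as right child of 7.
Insert 6: 6 < 17 → go left; 6 < 7 → go left; 6 > 3 → go right. Place as right child of 3.
Insert 53: 53 > 17 → go right; 53 > 38 → go right. Place as right child of 38.
Insert 48: 48 > 17 → go right; 48 > 38 → go right; 48 < 53 → go left. Place as left child of 53.
Insert 32: 32 > 17 → go right; 32 < 38 → go left; 32 > 31 → go right. Place as right child of 31.

Delete 38 (two children — replace with in-order successor).
After deletion, deepest node is 19 at depth 3.

3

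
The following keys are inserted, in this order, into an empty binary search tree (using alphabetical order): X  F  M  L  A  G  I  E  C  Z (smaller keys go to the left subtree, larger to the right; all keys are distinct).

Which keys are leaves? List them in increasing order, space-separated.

C I Z

X: root
F: left child of X (depth 1)
M: right child of F (depth 2)
L: left child of M (depth 3)
A: left child of F (depth 2)
G: left child of L (depth 4)
I: right child of G (depth 5)
E: right child of A (depth 3)
C: left child of E (depth 4)
Z: right child of X (depth 1)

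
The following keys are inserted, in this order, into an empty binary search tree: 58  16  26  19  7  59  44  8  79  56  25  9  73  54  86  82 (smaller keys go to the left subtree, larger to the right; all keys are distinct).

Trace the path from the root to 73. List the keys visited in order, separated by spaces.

Insert 58: tree is empty, so 58 becomes the root.
Insert 16: 16 < 58 → go left. Place as left child of 58.
Insert 26: 26 < 58 → go left; 26 > 16 → go right. Place as right child of 16.
Insert 19: 19 < 58 → go left; 19 > 16 → go right; 19 < 26 → go left. Place as left child of 26.
Insert 7: 7 < 58 → go left; 7 < 16 → go left. Place as left child of 16.
Insert 59: 59 > 58 → go right. Place as right child of 58.
Insert 44: 44 < 58 → go left; 44 > 16 → go right; 44 > 26 → go right. Place as right child of 26.
Insert 8: 8 < 58 → go left; 8 < 16 → go left; 8 > 7 → go right. Place as right child of 7.
Insert 79: 79 > 58 → go right; 79 > 59 → go right. Place as right child of 59.
Insert 56: 56 < 58 → go left; 56 > 16 → go right; 56 > 26 → go right; 56 > 44 → go right. Place as right child of 44.
Insert 25: 25 < 58 → go left; 25 > 16 → go right; 25 < 26 → go left; 25 > 19 → go right. Place as right child of 19.
Insert 9: 9 < 58 → go left; 9 < 16 → go left; 9 > 7 → go right; 9 > 8 → go right. Place as right child of 8.
Insert 73: 73 > 58 → go right; 73 > 59 → go right; 73 < 79 → go left. Place as left child of 79.
Insert 54: 54 < 58 → go left; 54 > 16 → go right; 54 > 26 → go right; 54 > 44 → go right; 54 < 56 → go left. Place as left child of 56.
Insert 86: 86 > 58 → go right; 86 > 59 → go right; 86 > 79 → go right. Place as right child of 79.
Insert 82: 82 > 58 → go right; 82 > 59 → go right; 82 > 79 → go right; 82 < 86 → go left. Place as left child of 86.

58 59 79 73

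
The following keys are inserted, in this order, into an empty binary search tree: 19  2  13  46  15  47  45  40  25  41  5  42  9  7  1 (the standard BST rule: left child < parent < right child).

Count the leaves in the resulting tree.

6

19: root
2: left child of 19 (depth 1)
13: right child of 2 (depth 2)
46: right child of 19 (depth 1)
15: right child of 13 (depth 3)
47: right child of 46 (depth 2)
45: left child of 46 (depth 2)
40: left child of 45 (depth 3)
25: left child of 40 (depth 4)
41: right child of 40 (depth 4)
5: left child of 13 (depth 3)
42: right child of 41 (depth 5)
9: right child of 5 (depth 4)
7: left child of 9 (depth 5)
1: left child of 2 (depth 2)

Leaves: 1, 7, 15, 25, 42, 47 — 6 in total.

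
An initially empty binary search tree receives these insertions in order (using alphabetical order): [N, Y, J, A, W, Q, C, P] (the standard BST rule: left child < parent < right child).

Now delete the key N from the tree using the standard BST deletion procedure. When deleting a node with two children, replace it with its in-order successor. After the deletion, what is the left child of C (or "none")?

none

Resulting structure (node: left, right):
  N: L=J, R=Y
  Y: L=W, R=–
  J: L=A, R=–
  A: L=–, R=C
  W: L=Q, R=–
  Q: L=P, R=–
  C: L=–, R=–
  P: L=–, R=–

Delete N (two children — replace with in-order successor).
After deletion, C's left child: none.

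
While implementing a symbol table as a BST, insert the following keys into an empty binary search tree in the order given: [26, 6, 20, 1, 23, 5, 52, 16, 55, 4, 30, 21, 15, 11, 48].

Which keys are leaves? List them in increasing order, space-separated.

26: root
6: left child of 26 (depth 1)
20: right child of 6 (depth 2)
1: left child of 6 (depth 2)
23: right child of 20 (depth 3)
5: right child of 1 (depth 3)
52: right child of 26 (depth 1)
16: left child of 20 (depth 3)
55: right child of 52 (depth 2)
4: left child of 5 (depth 4)
30: left child of 52 (depth 2)
21: left child of 23 (depth 4)
15: left child of 16 (depth 4)
11: left child of 15 (depth 5)
48: right child of 30 (depth 3)

4 11 21 48 55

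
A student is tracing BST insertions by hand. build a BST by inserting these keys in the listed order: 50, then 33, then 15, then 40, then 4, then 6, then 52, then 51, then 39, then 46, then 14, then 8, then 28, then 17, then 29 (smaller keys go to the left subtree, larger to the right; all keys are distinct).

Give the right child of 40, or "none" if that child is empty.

46

Insert 50: tree is empty, so 50 becomes the root.
Insert 33: 33 < 50 → go left. Place as left child of 50.
Insert 15: 15 < 50 → go left; 15 < 33 → go left. Place as left child of 33.
Insert 40: 40 < 50 → go left; 40 > 33 → go right. Place as right child of 33.
Insert 4: 4 < 50 → go left; 4 < 33 → go left; 4 < 15 → go left. Place as left child of 15.
Insert 6: 6 < 50 → go left; 6 < 33 → go left; 6 < 15 → go left; 6 > 4 → go right. Place as right child of 4.
Insert 52: 52 > 50 → go right. Place as right child of 50.
Insert 51: 51 > 50 → go right; 51 < 52 → go left. Place as left child of 52.
Insert 39: 39 < 50 → go left; 39 > 33 → go right; 39 < 40 → go left. Place as left child of 40.
Insert 46: 46 < 50 → go left; 46 > 33 → go right; 46 > 40 → go right. Place as right child of 40.
Insert 14: 14 < 50 → go left; 14 < 33 → go left; 14 < 15 → go left; 14 > 4 → go right; 14 > 6 → go right. Place as right child of 6.
Insert 8: 8 < 50 → go left; 8 < 33 → go left; 8 < 15 → go left; 8 > 4 → go right; 8 > 6 → go right; 8 < 14 → go left. Place as left child of 14.
Insert 28: 28 < 50 → go left; 28 < 33 → go left; 28 > 15 → go right. Place as right child of 15.
Insert 17: 17 < 50 → go left; 17 < 33 → go left; 17 > 15 → go right; 17 < 28 → go left. Place as left child of 28.
Insert 29: 29 < 50 → go left; 29 < 33 → go left; 29 > 15 → go right; 29 > 28 → go right. Place as right child of 28.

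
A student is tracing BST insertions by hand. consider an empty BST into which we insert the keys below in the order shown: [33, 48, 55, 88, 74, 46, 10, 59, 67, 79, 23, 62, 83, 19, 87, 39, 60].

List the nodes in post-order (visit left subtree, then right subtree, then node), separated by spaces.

Insert 33: tree is empty, so 33 becomes the root.
Insert 48: 48 > 33 → go right. Place as right child of 33.
Insert 55: 55 > 33 → go right; 55 > 48 → go right. Place as right child of 48.
Insert 88: 88 > 33 → go right; 88 > 48 → go right; 88 > 55 → go right. Place as right child of 55.
Insert 74: 74 > 33 → go right; 74 > 48 → go right; 74 > 55 → go right; 74 < 88 → go left. Place as left child of 88.
Insert 46: 46 > 33 → go right; 46 < 48 → go left. Place as left child of 48.
Insert 10: 10 < 33 → go left. Place as left child of 33.
Insert 59: 59 > 33 → go right; 59 > 48 → go right; 59 > 55 → go right; 59 < 88 → go left; 59 < 74 → go left. Place as left child of 74.
Insert 67: 67 > 33 → go right; 67 > 48 → go right; 67 > 55 → go right; 67 < 88 → go left; 67 < 74 → go left; 67 > 59 → go right. Place as right child of 59.
Insert 79: 79 > 33 → go right; 79 > 48 → go right; 79 > 55 → go right; 79 < 88 → go left; 79 > 74 → go right. Place as right child of 74.
Insert 23: 23 < 33 → go left; 23 > 10 → go right. Place as right child of 10.
Insert 62: 62 > 33 → go right; 62 > 48 → go right; 62 > 55 → go right; 62 < 88 → go left; 62 < 74 → go left; 62 > 59 → go right; 62 < 67 → go left. Place as left child of 67.
Insert 83: 83 > 33 → go right; 83 > 48 → go right; 83 > 55 → go right; 83 < 88 → go left; 83 > 74 → go right; 83 > 79 → go right. Place as right child of 79.
Insert 19: 19 < 33 → go left; 19 > 10 → go right; 19 < 23 → go left. Place as left child of 23.
Insert 87: 87 > 33 → go right; 87 > 48 → go right; 87 > 55 → go right; 87 < 88 → go left; 87 > 74 → go right; 87 > 79 → go right; 87 > 83 → go right. Place as right child of 83.
Insert 39: 39 > 33 → go right; 39 < 48 → go left; 39 < 46 → go left. Place as left child of 46.
Insert 60: 60 > 33 → go right; 60 > 48 → go right; 60 > 55 → go right; 60 < 88 → go left; 60 < 74 → go left; 60 > 59 → go right; 60 < 67 → go left; 60 < 62 → go left. Place as left child of 62.

19 23 10 39 46 60 62 67 59 87 83 79 74 88 55 48 33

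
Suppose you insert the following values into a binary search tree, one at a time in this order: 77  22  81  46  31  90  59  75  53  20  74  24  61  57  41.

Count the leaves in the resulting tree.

77: root
22: left child of 77 (depth 1)
81: right child of 77 (depth 1)
46: right child of 22 (depth 2)
31: left child of 46 (depth 3)
90: right child of 81 (depth 2)
59: right child of 46 (depth 3)
75: right child of 59 (depth 4)
53: left child of 59 (depth 4)
20: left child of 22 (depth 2)
74: left child of 75 (depth 5)
24: left child of 31 (depth 4)
61: left child of 74 (depth 6)
57: right child of 53 (depth 5)
41: right child of 31 (depth 4)

Leaves: 20, 24, 41, 57, 61, 90 — 6 in total.

6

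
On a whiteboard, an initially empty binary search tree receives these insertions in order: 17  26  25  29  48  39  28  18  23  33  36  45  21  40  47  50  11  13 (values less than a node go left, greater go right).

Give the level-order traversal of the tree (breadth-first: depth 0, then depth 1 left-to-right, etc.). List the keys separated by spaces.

Insert 17: tree is empty, so 17 becomes the root.
Insert 26: 26 > 17 → go right. Place as right child of 17.
Insert 25: 25 > 17 → go right; 25 < 26 → go left. Place as left child of 26.
Insert 29: 29 > 17 → go right; 29 > 26 → go right. Place as right child of 26.
Insert 48: 48 > 17 → go right; 48 > 26 → go right; 48 > 29 → go right. Place as right child of 29.
Insert 39: 39 > 17 → go right; 39 > 26 → go right; 39 > 29 → go right; 39 < 48 → go left. Place as left child of 48.
Insert 28: 28 > 17 → go right; 28 > 26 → go right; 28 < 29 → go left. Place as left child of 29.
Insert 18: 18 > 17 → go right; 18 < 26 → go left; 18 < 25 → go left. Place as left child of 25.
Insert 23: 23 > 17 → go right; 23 < 26 → go left; 23 < 25 → go left; 23 > 18 → go right. Place as right child of 18.
Insert 33: 33 > 17 → go right; 33 > 26 → go right; 33 > 29 → go right; 33 < 48 → go left; 33 < 39 → go left. Place as left child of 39.
Insert 36: 36 > 17 → go right; 36 > 26 → go right; 36 > 29 → go right; 36 < 48 → go left; 36 < 39 → go left; 36 > 33 → go right. Place as right child of 33.
Insert 45: 45 > 17 → go right; 45 > 26 → go right; 45 > 29 → go right; 45 < 48 → go left; 45 > 39 → go right. Place as right child of 39.
Insert 21: 21 > 17 → go right; 21 < 26 → go left; 21 < 25 → go left; 21 > 18 → go right; 21 < 23 → go left. Place as left child of 23.
Insert 40: 40 > 17 → go right; 40 > 26 → go right; 40 > 29 → go right; 40 < 48 → go left; 40 > 39 → go right; 40 < 45 → go left. Place as left child of 45.
Insert 47: 47 > 17 → go right; 47 > 26 → go right; 47 > 29 → go right; 47 < 48 → go left; 47 > 39 → go right; 47 > 45 → go right. Place as right child of 45.
Insert 50: 50 > 17 → go right; 50 > 26 → go right; 50 > 29 → go right; 50 > 48 → go right. Place as right child of 48.
Insert 11: 11 < 17 → go left. Place as left child of 17.
Insert 13: 13 < 17 → go left; 13 > 11 → go right. Place as right child of 11.

17 11 26 13 25 29 18 28 48 23 39 50 21 33 45 36 40 47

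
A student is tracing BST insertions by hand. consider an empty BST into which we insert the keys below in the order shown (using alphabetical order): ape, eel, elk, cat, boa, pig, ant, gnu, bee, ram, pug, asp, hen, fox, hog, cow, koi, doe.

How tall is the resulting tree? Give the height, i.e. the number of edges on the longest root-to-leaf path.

7

ape: root
eel: right child of ape (depth 1)
elk: right child of eel (depth 2)
cat: left child of eel (depth 2)
boa: left child of cat (depth 3)
pig: right child of elk (depth 3)
ant: left child of ape (depth 1)
gnu: left child of pig (depth 4)
bee: left child of boa (depth 4)
ram: right child of pig (depth 4)
pug: left child of ram (depth 5)
asp: left child of bee (depth 5)
hen: right child of gnu (depth 5)
fox: left child of gnu (depth 5)
hog: right child of hen (depth 6)
cow: right child of cat (depth 3)
koi: right child of hog (depth 7)
doe: right child of cow (depth 4)

The deepest node is koi at depth 7.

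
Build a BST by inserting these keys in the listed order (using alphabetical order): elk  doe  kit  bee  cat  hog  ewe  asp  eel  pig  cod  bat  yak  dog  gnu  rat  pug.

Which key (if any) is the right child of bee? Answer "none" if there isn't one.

cat

Insert elk: tree is empty, so elk becomes the root.
Insert doe: doe < elk → go left. Place as left child of elk.
Insert kit: kit > elk → go right. Place as right child of elk.
Insert bee: bee < elk → go left; bee < doe → go left. Place as left child of doe.
Insert cat: cat < elk → go left; cat < doe → go left; cat > bee → go right. Place as right child of bee.
Insert hog: hog > elk → go right; hog < kit → go left. Place as left child of kit.
Insert ewe: ewe > elk → go right; ewe < kit → go left; ewe < hog → go left. Place as left child of hog.
Insert asp: asp < elk → go left; asp < doe → go left; asp < bee → go left. Place as left child of bee.
Insert eel: eel < elk → go left; eel > doe → go right. Place as right child of doe.
Insert pig: pig > elk → go right; pig > kit → go right. Place as right child of kit.
Insert cod: cod < elk → go left; cod < doe → go left; cod > bee → go right; cod > cat → go right. Place as right child of cat.
Insert bat: bat < elk → go left; bat < doe → go left; bat < bee → go left; bat > asp → go right. Place as right child of asp.
Insert yak: yak > elk → go right; yak > kit → go right; yak > pig → go right. Place as right child of pig.
Insert dog: dog < elk → go left; dog > doe → go right; dog < eel → go left. Place as left child of eel.
Insert gnu: gnu > elk → go right; gnu < kit → go left; gnu < hog → go left; gnu > ewe → go right. Place as right child of ewe.
Insert rat: rat > elk → go right; rat > kit → go right; rat > pig → go right; rat < yak → go left. Place as left child of yak.
Insert pug: pug > elk → go right; pug > kit → go right; pug > pig → go right; pug < yak → go left; pug < rat → go left. Place as left child of rat.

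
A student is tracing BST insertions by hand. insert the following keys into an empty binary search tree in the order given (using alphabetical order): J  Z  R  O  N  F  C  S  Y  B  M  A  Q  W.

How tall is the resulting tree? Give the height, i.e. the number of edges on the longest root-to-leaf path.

Insert J: tree is empty, so J becomes the root.
Insert Z: Z > J → go right. Place as right child of J.
Insert R: R > J → go right; R < Z → go left. Place as left child of Z.
Insert O: O > J → go right; O < Z → go left; O < R → go left. Place as left child of R.
Insert N: N > J → go right; N < Z → go left; N < R → go left; N < O → go left. Place as left child of O.
Insert F: F < J → go left. Place as left child of J.
Insert C: C < J → go left; C < F → go left. Place as left child of F.
Insert S: S > J → go right; S < Z → go left; S > R → go right. Place as right child of R.
Insert Y: Y > J → go right; Y < Z → go left; Y > R → go right; Y > S → go right. Place as right child of S.
Insert B: B < J → go left; B < F → go left; B < C → go left. Place as left child of C.
Insert M: M > J → go right; M < Z → go left; M < R → go left; M < O → go left; M < N → go left. Place as left child of N.
Insert A: A < J → go left; A < F → go left; A < C → go left; A < B → go left. Place as left child of B.
Insert Q: Q > J → go right; Q < Z → go left; Q < R → go left; Q > O → go right. Place as right child of O.
Insert W: W > J → go right; W < Z → go left; W > R → go right; W > S → go right; W < Y → go left. Place as left child of Y.

The deepest node is M at depth 5.

5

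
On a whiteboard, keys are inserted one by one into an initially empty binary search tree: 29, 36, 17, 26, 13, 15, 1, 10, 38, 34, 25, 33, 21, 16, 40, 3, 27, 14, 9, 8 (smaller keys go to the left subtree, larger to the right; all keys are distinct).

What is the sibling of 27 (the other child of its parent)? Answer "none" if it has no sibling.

29: root
36: right child of 29 (depth 1)
17: left child of 29 (depth 1)
26: right child of 17 (depth 2)
13: left child of 17 (depth 2)
15: right child of 13 (depth 3)
1: left child of 13 (depth 3)
10: right child of 1 (depth 4)
38: right child of 36 (depth 2)
34: left child of 36 (depth 2)
25: left child of 26 (depth 3)
33: left child of 34 (depth 3)
21: left child of 25 (depth 4)
16: right child of 15 (depth 4)
40: right child of 38 (depth 3)
3: left child of 10 (depth 5)
27: right child of 26 (depth 3)
14: left child of 15 (depth 4)
9: right child of 3 (depth 6)
8: left child of 9 (depth 7)

27's parent is 26; the other child of 26 is 25.

25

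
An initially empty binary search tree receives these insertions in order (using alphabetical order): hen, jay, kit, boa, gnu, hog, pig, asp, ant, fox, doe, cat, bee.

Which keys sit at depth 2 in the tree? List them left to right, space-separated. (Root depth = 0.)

Resulting structure (node: left, right):
  hen: L=boa, R=jay
  jay: L=hog, R=kit
  kit: L=–, R=pig
  boa: L=asp, R=gnu
  gnu: L=fox, R=–
  hog: L=–, R=–
  pig: L=–, R=–
  asp: L=ant, R=bee
  ant: L=–, R=–
  fox: L=doe, R=–
  doe: L=cat, R=–
  cat: L=–, R=–
  bee: L=–, R=–

asp gnu hog kit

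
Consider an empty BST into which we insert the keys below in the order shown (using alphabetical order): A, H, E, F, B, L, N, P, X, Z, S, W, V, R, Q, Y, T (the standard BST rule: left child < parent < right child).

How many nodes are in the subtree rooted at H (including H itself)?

Resulting structure (node: left, right):
  A: L=–, R=H
  H: L=E, R=L
  E: L=B, R=F
  F: L=–, R=–
  B: L=–, R=–
  L: L=–, R=N
  N: L=–, R=P
  P: L=–, R=X
  X: L=S, R=Z
  Z: L=Y, R=–
  S: L=R, R=W
  W: L=V, R=–
  V: L=T, R=–
  R: L=Q, R=–
  Q: L=–, R=–
  Y: L=–, R=–
  T: L=–, R=–

Subtree rooted at H contains: H, E, B, F, L, N, P, X, S, R, Q, W, V, T, Z, Y — 16 nodes.

16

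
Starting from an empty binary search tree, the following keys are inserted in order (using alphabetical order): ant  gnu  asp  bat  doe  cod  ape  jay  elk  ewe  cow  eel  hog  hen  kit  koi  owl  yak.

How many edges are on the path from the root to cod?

5

Insert ant: tree is empty, so ant becomes the root.
Insert gnu: gnu > ant → go right. Place as right child of ant.
Insert asp: asp > ant → go right; asp < gnu → go left. Place as left child of gnu.
Insert bat: bat > ant → go right; bat < gnu → go left; bat > asp → go right. Place as right child of asp.
Insert doe: doe > ant → go right; doe < gnu → go left; doe > asp → go right; doe > bat → go right. Place as right child of bat.
Insert cod: cod > ant → go right; cod < gnu → go left; cod > asp → go right; cod > bat → go right; cod < doe → go left. Place as left child of doe.
Insert ape: ape > ant → go right; ape < gnu → go left; ape < asp → go left. Place as left child of asp.
Insert jay: jay > ant → go right; jay > gnu → go right. Place as right child of gnu.
Insert elk: elk > ant → go right; elk < gnu → go left; elk > asp → go right; elk > bat → go right; elk > doe → go right. Place as right child of doe.
Insert ewe: ewe > ant → go right; ewe < gnu → go left; ewe > asp → go right; ewe > bat → go right; ewe > doe → go right; ewe > elk → go right. Place as right child of elk.
Insert cow: cow > ant → go right; cow < gnu → go left; cow > asp → go right; cow > bat → go right; cow < doe → go left; cow > cod → go right. Place as right child of cod.
Insert eel: eel > ant → go right; eel < gnu → go left; eel > asp → go right; eel > bat → go right; eel > doe → go right; eel < elk → go left. Place as left child of elk.
Insert hog: hog > ant → go right; hog > gnu → go right; hog < jay → go left. Place as left child of jay.
Insert hen: hen > ant → go right; hen > gnu → go right; hen < jay → go left; hen < hog → go left. Place as left child of hog.
Insert kit: kit > ant → go right; kit > gnu → go right; kit > jay → go right. Place as right child of jay.
Insert koi: koi > ant → go right; koi > gnu → go right; koi > jay → go right; koi > kit → go right. Place as right child of kit.
Insert owl: owl > ant → go right; owl > gnu → go right; owl > jay → go right; owl > kit → go right; owl > koi → go right. Place as right child of koi.
Insert yak: yak > ant → go right; yak > gnu → go right; yak > jay → go right; yak > kit → go right; yak > koi → go right; yak > owl → go right. Place as right child of owl.

Path to cod: ant → gnu → asp → bat → doe → cod, which is 5 edges.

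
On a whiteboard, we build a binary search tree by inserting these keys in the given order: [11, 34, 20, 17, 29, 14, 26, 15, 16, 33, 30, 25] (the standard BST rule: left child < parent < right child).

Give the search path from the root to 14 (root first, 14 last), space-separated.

11 34 20 17 14

Resulting structure (node: left, right):
  11: L=–, R=34
  34: L=20, R=–
  20: L=17, R=29
  17: L=14, R=–
  29: L=26, R=33
  14: L=–, R=15
  26: L=25, R=–
  15: L=–, R=16
  16: L=–, R=–
  33: L=30, R=–
  30: L=–, R=–
  25: L=–, R=–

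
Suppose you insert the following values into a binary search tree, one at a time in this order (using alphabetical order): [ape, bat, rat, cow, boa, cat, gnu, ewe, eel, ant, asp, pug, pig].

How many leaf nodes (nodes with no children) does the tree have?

Insert ape: tree is empty, so ape becomes the root.
Insert bat: bat > ape → go right. Place as right child of ape.
Insert rat: rat > ape → go right; rat > bat → go right. Place as right child of bat.
Insert cow: cow > ape → go right; cow > bat → go right; cow < rat → go left. Place as left child of rat.
Insert boa: boa > ape → go right; boa > bat → go right; boa < rat → go left; boa < cow → go left. Place as left child of cow.
Insert cat: cat > ape → go right; cat > bat → go right; cat < rat → go left; cat < cow → go left; cat > boa → go right. Place as right child of boa.
Insert gnu: gnu > ape → go right; gnu > bat → go right; gnu < rat → go left; gnu > cow → go right. Place as right child of cow.
Insert ewe: ewe > ape → go right; ewe > bat → go right; ewe < rat → go left; ewe > cow → go right; ewe < gnu → go left. Place as left child of gnu.
Insert eel: eel > ape → go right; eel > bat → go right; eel < rat → go left; eel > cow → go right; eel < gnu → go left; eel < ewe → go left. Place as left child of ewe.
Insert ant: ant < ape → go left. Place as left child of ape.
Insert asp: asp > ape → go right; asp < bat → go left. Place as left child of bat.
Insert pug: pug > ape → go right; pug > bat → go right; pug < rat → go left; pug > cow → go right; pug > gnu → go right. Place as right child of gnu.
Insert pig: pig > ape → go right; pig > bat → go right; pig < rat → go left; pig > cow → go right; pig > gnu → go right; pig < pug → go left. Place as left child of pug.

Leaves: ant, asp, cat, eel, pig — 5 in total.

5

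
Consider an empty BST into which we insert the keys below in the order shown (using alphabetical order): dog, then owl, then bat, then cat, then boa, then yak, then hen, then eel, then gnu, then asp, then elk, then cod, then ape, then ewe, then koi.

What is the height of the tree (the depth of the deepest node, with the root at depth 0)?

Insert dog: tree is empty, so dog becomes the root.
Insert owl: owl > dog → go right. Place as right child of dog.
Insert bat: bat < dog → go left. Place as left child of dog.
Insert cat: cat < dog → go left; cat > bat → go right. Place as right child of bat.
Insert boa: boa < dog → go left; boa > bat → go right; boa < cat → go left. Place as left child of cat.
Insert yak: yak > dog → go right; yak > owl → go right. Place as right child of owl.
Insert hen: hen > dog → go right; hen < owl → go left. Place as left child of owl.
Insert eel: eel > dog → go right; eel < owl → go left; eel < hen → go left. Place as left child of hen.
Insert gnu: gnu > dog → go right; gnu < owl → go left; gnu < hen → go left; gnu > eel → go right. Place as right child of eel.
Insert asp: asp < dog → go left; asp < bat → go left. Place as left child of bat.
Insert elk: elk > dog → go right; elk < owl → go left; elk < hen → go left; elk > eel → go right; elk < gnu → go left. Place as left child of gnu.
Insert cod: cod < dog → go left; cod > bat → go right; cod > cat → go right. Place as right child of cat.
Insert ape: ape < dog → go left; ape < bat → go left; ape < asp → go left. Place as left child of asp.
Insert ewe: ewe > dog → go right; ewe < owl → go left; ewe < hen → go left; ewe > eel → go right; ewe < gnu → go left; ewe > elk → go right. Place as right child of elk.
Insert koi: koi > dog → go right; koi < owl → go left; koi > hen → go right. Place as right child of hen.

The deepest node is ewe at depth 6.

6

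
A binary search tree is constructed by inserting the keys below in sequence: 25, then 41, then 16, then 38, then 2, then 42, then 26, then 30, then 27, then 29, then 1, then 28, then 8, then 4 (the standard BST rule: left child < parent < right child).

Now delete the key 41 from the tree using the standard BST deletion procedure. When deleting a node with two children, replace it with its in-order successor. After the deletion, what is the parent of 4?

8

Resulting structure (node: left, right):
  25: L=16, R=41
  41: L=38, R=42
  16: L=2, R=–
  38: L=26, R=–
  2: L=1, R=8
  42: L=–, R=–
  26: L=–, R=30
  30: L=27, R=–
  27: L=–, R=29
  29: L=28, R=–
  1: L=–, R=–
  28: L=–, R=–
  8: L=4, R=–
  4: L=–, R=–

Delete 41 (two children — replace with in-order successor).
After deletion, 4's parent is 8.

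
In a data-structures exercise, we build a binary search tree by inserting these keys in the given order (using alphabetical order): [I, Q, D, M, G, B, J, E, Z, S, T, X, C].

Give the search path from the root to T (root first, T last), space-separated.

Insert I: tree is empty, so I becomes the root.
Insert Q: Q > I → go right. Place as right child of I.
Insert D: D < I → go left. Place as left child of I.
Insert M: M > I → go right; M < Q → go left. Place as left child of Q.
Insert G: G < I → go left; G > D → go right. Place as right child of D.
Insert B: B < I → go left; B < D → go left. Place as left child of D.
Insert J: J > I → go right; J < Q → go left; J < M → go left. Place as left child of M.
Insert E: E < I → go left; E > D → go right; E < G → go left. Place as left child of G.
Insert Z: Z > I → go right; Z > Q → go right. Place as right child of Q.
Insert S: S > I → go right; S > Q → go right; S < Z → go left. Place as left child of Z.
Insert T: T > I → go right; T > Q → go right; T < Z → go left; T > S → go right. Place as right child of S.
Insert X: X > I → go right; X > Q → go right; X < Z → go left; X > S → go right; X > T → go right. Place as right child of T.
Insert C: C < I → go left; C < D → go left; C > B → go right. Place as right child of B.

I Q Z S T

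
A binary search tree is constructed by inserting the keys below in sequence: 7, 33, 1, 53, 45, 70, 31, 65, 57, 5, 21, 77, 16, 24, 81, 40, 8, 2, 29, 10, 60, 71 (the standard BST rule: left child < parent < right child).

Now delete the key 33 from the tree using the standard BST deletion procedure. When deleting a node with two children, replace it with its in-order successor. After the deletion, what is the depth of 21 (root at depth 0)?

7: root
33: right child of 7 (depth 1)
1: left child of 7 (depth 1)
53: right child of 33 (depth 2)
45: left child of 53 (depth 3)
70: right child of 53 (depth 3)
31: left child of 33 (depth 2)
65: left child of 70 (depth 4)
57: left child of 65 (depth 5)
5: right child of 1 (depth 2)
21: left child of 31 (depth 3)
77: right child of 70 (depth 4)
16: left child of 21 (depth 4)
24: right child of 21 (depth 4)
81: right child of 77 (depth 5)
40: left child of 45 (depth 4)
8: left child of 16 (depth 5)
2: left child of 5 (depth 3)
29: right child of 24 (depth 5)
10: right child of 8 (depth 6)
60: right child of 57 (depth 6)
71: left child of 77 (depth 5)

Delete 33 (two children — replace with in-order successor).
After deletion, path to 21: 7 → 40 → 31 → 21.

3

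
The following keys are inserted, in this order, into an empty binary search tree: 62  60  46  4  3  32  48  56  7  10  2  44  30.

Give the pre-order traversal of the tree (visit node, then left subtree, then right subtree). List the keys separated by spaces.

62: root
60: left child of 62 (depth 1)
46: left child of 60 (depth 2)
4: left child of 46 (depth 3)
3: left child of 4 (depth 4)
32: right child of 4 (depth 4)
48: right child of 46 (depth 3)
56: right child of 48 (depth 4)
7: left child of 32 (depth 5)
10: right child of 7 (depth 6)
2: left child of 3 (depth 5)
44: right child of 32 (depth 5)
30: right child of 10 (depth 7)

62 60 46 4 3 2 32 7 10 30 44 48 56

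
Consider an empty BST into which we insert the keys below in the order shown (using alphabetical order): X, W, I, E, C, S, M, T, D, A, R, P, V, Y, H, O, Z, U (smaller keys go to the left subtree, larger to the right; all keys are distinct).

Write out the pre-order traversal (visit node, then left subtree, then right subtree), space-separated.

X W I E C A D H S M R P O T V U Y Z

X: root
W: left child of X (depth 1)
I: left child of W (depth 2)
E: left child of I (depth 3)
C: left child of E (depth 4)
S: right child of I (depth 3)
M: left child of S (depth 4)
T: right child of S (depth 4)
D: right child of C (depth 5)
A: left child of C (depth 5)
R: right child of M (depth 5)
P: left child of R (depth 6)
V: right child of T (depth 5)
Y: right child of X (depth 1)
H: right child of E (depth 4)
O: left child of P (depth 7)
Z: right child of Y (depth 2)
U: left child of V (depth 6)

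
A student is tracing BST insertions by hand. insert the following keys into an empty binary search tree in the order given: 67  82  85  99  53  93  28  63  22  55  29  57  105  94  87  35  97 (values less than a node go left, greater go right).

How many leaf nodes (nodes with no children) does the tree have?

6

Insert 67: tree is empty, so 67 becomes the root.
Insert 82: 82 > 67 → go right. Place as right child of 67.
Insert 85: 85 > 67 → go right; 85 > 82 → go right. Place as right child of 82.
Insert 99: 99 > 67 → go right; 99 > 82 → go right; 99 > 85 → go right. Place as right child of 85.
Insert 53: 53 < 67 → go left. Place as left child of 67.
Insert 93: 93 > 67 → go right; 93 > 82 → go right; 93 > 85 → go right; 93 < 99 → go left. Place as left child of 99.
Insert 28: 28 < 67 → go left; 28 < 53 → go left. Place as left child of 53.
Insert 63: 63 < 67 → go left; 63 > 53 → go right. Place as right child of 53.
Insert 22: 22 < 67 → go left; 22 < 53 → go left; 22 < 28 → go left. Place as left child of 28.
Insert 55: 55 < 67 → go left; 55 > 53 → go right; 55 < 63 → go left. Place as left child of 63.
Insert 29: 29 < 67 → go left; 29 < 53 → go left; 29 > 28 → go right. Place as right child of 28.
Insert 57: 57 < 67 → go left; 57 > 53 → go right; 57 < 63 → go left; 57 > 55 → go right. Place as right child of 55.
Insert 105: 105 > 67 → go right; 105 > 82 → go right; 105 > 85 → go right; 105 > 99 → go right. Place as right child of 99.
Insert 94: 94 > 67 → go right; 94 > 82 → go right; 94 > 85 → go right; 94 < 99 → go left; 94 > 93 → go right. Place as right child of 93.
Insert 87: 87 > 67 → go right; 87 > 82 → go right; 87 > 85 → go right; 87 < 99 → go left; 87 < 93 → go left. Place as left child of 93.
Insert 35: 35 < 67 → go left; 35 < 53 → go left; 35 > 28 → go right; 35 > 29 → go right. Place as right child of 29.
Insert 97: 97 > 67 → go right; 97 > 82 → go right; 97 > 85 → go right; 97 < 99 → go left; 97 > 93 → go right; 97 > 94 → go right. Place as right child of 94.

Leaves: 22, 35, 57, 87, 97, 105 — 6 in total.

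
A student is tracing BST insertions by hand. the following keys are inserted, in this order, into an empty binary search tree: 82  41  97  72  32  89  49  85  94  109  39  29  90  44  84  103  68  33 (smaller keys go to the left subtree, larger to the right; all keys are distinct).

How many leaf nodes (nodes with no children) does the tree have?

Insert 82: tree is empty, so 82 becomes the root.
Insert 41: 41 < 82 → go left. Place as left child of 82.
Insert 97: 97 > 82 → go right. Place as right child of 82.
Insert 72: 72 < 82 → go left; 72 > 41 → go right. Place as right child of 41.
Insert 32: 32 < 82 → go left; 32 < 41 → go left. Place as left child of 41.
Insert 89: 89 > 82 → go right; 89 < 97 → go left. Place as left child of 97.
Insert 49: 49 < 82 → go left; 49 > 41 → go right; 49 < 72 → go left. Place as left child of 72.
Insert 85: 85 > 82 → go right; 85 < 97 → go left; 85 < 89 → go left. Place as left child of 89.
Insert 94: 94 > 82 → go right; 94 < 97 → go left; 94 > 89 → go right. Place as right child of 89.
Insert 109: 109 > 82 → go right; 109 > 97 → go right. Place as right child of 97.
Insert 39: 39 < 82 → go left; 39 < 41 → go left; 39 > 32 → go right. Place as right child of 32.
Insert 29: 29 < 82 → go left; 29 < 41 → go left; 29 < 32 → go left. Place as left child of 32.
Insert 90: 90 > 82 → go right; 90 < 97 → go left; 90 > 89 → go right; 90 < 94 → go left. Place as left child of 94.
Insert 44: 44 < 82 → go left; 44 > 41 → go right; 44 < 72 → go left; 44 < 49 → go left. Place as left child of 49.
Insert 84: 84 > 82 → go right; 84 < 97 → go left; 84 < 89 → go left; 84 < 85 → go left. Place as left child of 85.
Insert 103: 103 > 82 → go right; 103 > 97 → go right; 103 < 109 → go left. Place as left child of 109.
Insert 68: 68 < 82 → go left; 68 > 41 → go right; 68 < 72 → go left; 68 > 49 → go right. Place as right child of 49.
Insert 33: 33 < 82 → go left; 33 < 41 → go left; 33 > 32 → go right; 33 < 39 → go left. Place as left child of 39.

Leaves: 29, 33, 44, 68, 84, 90, 103 — 7 in total.

7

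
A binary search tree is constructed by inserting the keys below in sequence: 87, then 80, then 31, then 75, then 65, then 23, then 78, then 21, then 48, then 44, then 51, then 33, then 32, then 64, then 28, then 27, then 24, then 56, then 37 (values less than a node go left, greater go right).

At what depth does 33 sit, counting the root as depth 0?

7

Insert 87: tree is empty, so 87 becomes the root.
Insert 80: 80 < 87 → go left. Place as left child of 87.
Insert 31: 31 < 87 → go left; 31 < 80 → go left. Place as left child of 80.
Insert 75: 75 < 87 → go left; 75 < 80 → go left; 75 > 31 → go right. Place as right child of 31.
Insert 65: 65 < 87 → go left; 65 < 80 → go left; 65 > 31 → go right; 65 < 75 → go left. Place as left child of 75.
Insert 23: 23 < 87 → go left; 23 < 80 → go left; 23 < 31 → go left. Place as left child of 31.
Insert 78: 78 < 87 → go left; 78 < 80 → go left; 78 > 31 → go right; 78 > 75 → go right. Place as right child of 75.
Insert 21: 21 < 87 → go left; 21 < 80 → go left; 21 < 31 → go left; 21 < 23 → go left. Place as left child of 23.
Insert 48: 48 < 87 → go left; 48 < 80 → go left; 48 > 31 → go right; 48 < 75 → go left; 48 < 65 → go left. Place as left child of 65.
Insert 44: 44 < 87 → go left; 44 < 80 → go left; 44 > 31 → go right; 44 < 75 → go left; 44 < 65 → go left; 44 < 48 → go left. Place as left child of 48.
Insert 51: 51 < 87 → go left; 51 < 80 → go left; 51 > 31 → go right; 51 < 75 → go left; 51 < 65 → go left; 51 > 48 → go right. Place as right child of 48.
Insert 33: 33 < 87 → go left; 33 < 80 → go left; 33 > 31 → go right; 33 < 75 → go left; 33 < 65 → go left; 33 < 48 → go left; 33 < 44 → go left. Place as left child of 44.
Insert 32: 32 < 87 → go left; 32 < 80 → go left; 32 > 31 → go right; 32 < 75 → go left; 32 < 65 → go left; 32 < 48 → go left; 32 < 44 → go left; 32 < 33 → go left. Place as left child of 33.
Insert 64: 64 < 87 → go left; 64 < 80 → go left; 64 > 31 → go right; 64 < 75 → go left; 64 < 65 → go left; 64 > 48 → go right; 64 > 51 → go right. Place as right child of 51.
Insert 28: 28 < 87 → go left; 28 < 80 → go left; 28 < 31 → go left; 28 > 23 → go right. Place as right child of 23.
Insert 27: 27 < 87 → go left; 27 < 80 → go left; 27 < 31 → go left; 27 > 23 → go right; 27 < 28 → go left. Place as left child of 28.
Insert 24: 24 < 87 → go left; 24 < 80 → go left; 24 < 31 → go left; 24 > 23 → go right; 24 < 28 → go left; 24 < 27 → go left. Place as left child of 27.
Insert 56: 56 < 87 → go left; 56 < 80 → go left; 56 > 31 → go right; 56 < 75 → go left; 56 < 65 → go left; 56 > 48 → go right; 56 > 51 → go right; 56 < 64 → go left. Place as left child of 64.
Insert 37: 37 < 87 → go left; 37 < 80 → go left; 37 > 31 → go right; 37 < 75 → go left; 37 < 65 → go left; 37 < 48 → go left; 37 < 44 → go left; 37 > 33 → go right. Place as right child of 33.

Path to 33: 87 → 80 → 31 → 75 → 65 → 48 → 44 → 33, which is 7 edges.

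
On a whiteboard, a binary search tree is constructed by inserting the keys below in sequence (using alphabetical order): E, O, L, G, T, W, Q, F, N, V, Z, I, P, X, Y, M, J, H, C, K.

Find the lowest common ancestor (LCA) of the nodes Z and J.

E: root
O: right child of E (depth 1)
L: left child of O (depth 2)
G: left child of L (depth 3)
T: right child of O (depth 2)
W: right child of T (depth 3)
Q: left child of T (depth 3)
F: left child of G (depth 4)
N: right child of L (depth 3)
V: left child of W (depth 4)
Z: right child of W (depth 4)
I: right child of G (depth 4)
P: left child of Q (depth 4)
X: left child of Z (depth 5)
Y: right child of X (depth 6)
M: left child of N (depth 4)
J: right child of I (depth 5)
H: left child of I (depth 5)
C: left child of E (depth 1)
K: right child of J (depth 6)

Path to Z: E → O → T → W → Z
Path to J: E → O → L → G → I → J
The paths share a prefix ending at O, then split left and right.

O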